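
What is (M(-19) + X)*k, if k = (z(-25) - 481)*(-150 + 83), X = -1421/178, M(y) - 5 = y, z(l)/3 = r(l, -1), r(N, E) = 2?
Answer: -124531225/178 ≈ -6.9961e+5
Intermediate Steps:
z(l) = 6 (z(l) = 3*2 = 6)
M(y) = 5 + y
X = -1421/178 (X = -1421*1/178 = -1421/178 ≈ -7.9831)
k = 31825 (k = (6 - 481)*(-150 + 83) = -475*(-67) = 31825)
(M(-19) + X)*k = ((5 - 19) - 1421/178)*31825 = (-14 - 1421/178)*31825 = -3913/178*31825 = -124531225/178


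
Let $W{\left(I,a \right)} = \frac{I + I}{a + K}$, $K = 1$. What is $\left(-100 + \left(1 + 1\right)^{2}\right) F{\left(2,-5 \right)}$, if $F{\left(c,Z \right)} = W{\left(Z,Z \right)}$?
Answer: $-240$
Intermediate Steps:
$W{\left(I,a \right)} = \frac{2 I}{1 + a}$ ($W{\left(I,a \right)} = \frac{I + I}{a + 1} = \frac{2 I}{1 + a}$)
$F{\left(c,Z \right)} = \frac{2 Z}{1 + Z}$
$\left(-100 + \left(1 + 1\right)^{2}\right) F{\left(2,-5 \right)} = \left(-100 + \left(1 + 1\right)^{2}\right) 2 \left(-5\right) \frac{1}{1 - 5} = \left(-100 + 2^{2}\right) 2 \left(-5\right) \frac{1}{-4} = \left(-100 + 4\right) 2 \left(-5\right) \left(- \frac{1}{4}\right) = \left(-96\right) \frac{5}{2} = -240$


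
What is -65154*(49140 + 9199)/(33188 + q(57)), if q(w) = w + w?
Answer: -1900509603/16651 ≈ -1.1414e+5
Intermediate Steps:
q(w) = 2*w
-65154*(49140 + 9199)/(33188 + q(57)) = -65154*(49140 + 9199)/(33188 + 2*57) = -65154*58339/(33188 + 114) = -65154/(33302*(1/58339)) = -65154/33302/58339 = -65154*58339/33302 = -1900509603/16651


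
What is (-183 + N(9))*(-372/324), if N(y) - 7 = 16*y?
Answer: 992/27 ≈ 36.741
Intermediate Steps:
N(y) = 7 + 16*y
(-183 + N(9))*(-372/324) = (-183 + (7 + 16*9))*(-372/324) = (-183 + (7 + 144))*(-372*1/324) = (-183 + 151)*(-31/27) = -32*(-31/27) = 992/27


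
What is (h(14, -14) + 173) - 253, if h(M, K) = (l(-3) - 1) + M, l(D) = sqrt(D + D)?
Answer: -67 + I*sqrt(6) ≈ -67.0 + 2.4495*I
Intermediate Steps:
l(D) = sqrt(2)*sqrt(D) (l(D) = sqrt(2*D) = sqrt(2)*sqrt(D))
h(M, K) = -1 + M + I*sqrt(6) (h(M, K) = (sqrt(2)*sqrt(-3) - 1) + M = (sqrt(2)*(I*sqrt(3)) - 1) + M = (I*sqrt(6) - 1) + M = (-1 + I*sqrt(6)) + M = -1 + M + I*sqrt(6))
(h(14, -14) + 173) - 253 = ((-1 + 14 + I*sqrt(6)) + 173) - 253 = ((13 + I*sqrt(6)) + 173) - 253 = (186 + I*sqrt(6)) - 253 = -67 + I*sqrt(6)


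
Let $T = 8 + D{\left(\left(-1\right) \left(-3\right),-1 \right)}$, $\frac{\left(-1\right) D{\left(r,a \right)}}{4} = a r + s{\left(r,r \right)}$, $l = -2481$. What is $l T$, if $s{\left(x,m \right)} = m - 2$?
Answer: $-39696$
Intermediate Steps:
$s{\left(x,m \right)} = -2 + m$
$D{\left(r,a \right)} = 8 - 4 r - 4 a r$ ($D{\left(r,a \right)} = - 4 \left(a r + \left(-2 + r\right)\right) = - 4 \left(-2 + r + a r\right) = 8 - 4 r - 4 a r$)
$T = 16$ ($T = 8 - -8 = 8 - \left(4 - 12\right) = 8 + \left(8 - 12 + 12\right) = 8 + 8 = 16$)
$l T = \left(-2481\right) 16 = -39696$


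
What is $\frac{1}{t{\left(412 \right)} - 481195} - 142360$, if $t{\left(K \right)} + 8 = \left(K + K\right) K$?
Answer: $- \frac{20174547401}{141715} \approx -1.4236 \cdot 10^{5}$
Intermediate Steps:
$t{\left(K \right)} = -8 + 2 K^{2}$ ($t{\left(K \right)} = -8 + \left(K + K\right) K = -8 + 2 K K = -8 + 2 K^{2}$)
$\frac{1}{t{\left(412 \right)} - 481195} - 142360 = \frac{1}{\left(-8 + 2 \cdot 412^{2}\right) - 481195} - 142360 = \frac{1}{\left(-8 + 2 \cdot 169744\right) - 481195} - 142360 = \frac{1}{\left(-8 + 339488\right) - 481195} - 142360 = \frac{1}{339480 - 481195} - 142360 = \frac{1}{-141715} - 142360 = - \frac{1}{141715} - 142360 = - \frac{20174547401}{141715}$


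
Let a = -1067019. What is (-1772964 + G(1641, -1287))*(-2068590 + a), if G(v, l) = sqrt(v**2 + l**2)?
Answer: 5559321875076 - 47034135*sqrt(19330) ≈ 5.5528e+12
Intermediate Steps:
G(v, l) = sqrt(l**2 + v**2)
(-1772964 + G(1641, -1287))*(-2068590 + a) = (-1772964 + sqrt((-1287)**2 + 1641**2))*(-2068590 - 1067019) = (-1772964 + sqrt(1656369 + 2692881))*(-3135609) = (-1772964 + sqrt(4349250))*(-3135609) = (-1772964 + 15*sqrt(19330))*(-3135609) = 5559321875076 - 47034135*sqrt(19330)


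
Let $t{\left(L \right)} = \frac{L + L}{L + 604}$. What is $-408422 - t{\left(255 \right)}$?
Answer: $- \frac{350835008}{859} \approx -4.0842 \cdot 10^{5}$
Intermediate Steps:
$t{\left(L \right)} = \frac{2 L}{604 + L}$
$-408422 - t{\left(255 \right)} = -408422 - 2 \cdot 255 \frac{1}{604 + 255} = -408422 - 2 \cdot 255 \cdot \frac{1}{859} = -408422 - \frac{510}{859} = - \frac{350835008}{859}$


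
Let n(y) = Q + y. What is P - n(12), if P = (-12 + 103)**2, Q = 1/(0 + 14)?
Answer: 115765/14 ≈ 8268.9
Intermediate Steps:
Q = 1/14 ≈ 0.071429
P = 8281 (P = 91**2 = 8281)
n(y) = 1/14 + y
P - n(12) = 8281 - (1/14 + 12) = 8281 - 1*169/14 = 8281 - 169/14 = 115765/14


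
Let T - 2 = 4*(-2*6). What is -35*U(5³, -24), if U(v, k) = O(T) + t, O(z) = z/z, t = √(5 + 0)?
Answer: -35 - 35*√5 ≈ -113.26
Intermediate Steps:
T = -46 (T = 2 + 4*(-2*6) = 2 + 4*(-12) = 2 - 48 = -46)
t = √5 ≈ 2.2361
O(z) = 1
U(v, k) = 1 + √5
-35*U(5³, -24) = -35*(1 + √5) = -35 - 35*√5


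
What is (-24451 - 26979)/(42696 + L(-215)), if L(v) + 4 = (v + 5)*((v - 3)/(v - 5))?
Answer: -565730/467323 ≈ -1.2106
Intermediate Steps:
L(v) = -4 + (-3 + v)*(5 + v)/(-5 + v) (L(v) = -4 + (v + 5)*((v - 3)/(v - 5)) = -4 + (5 + v)*((-3 + v)/(-5 + v)) = -4 + (-3 + v)*(5 + v)/(-5 + v))
(-24451 - 26979)/(42696 + L(-215)) = (-24451 - 26979)/(42696 + (5 + (-215)² - 2*(-215))/(-5 - 215)) = -51430/(42696 + (5 + 46225 + 430)/(-220)) = -51430/(42696 - 1/220*46660) = -51430/(42696 - 2333/11) = -51430/467323/11 = -51430*11/467323 = -565730/467323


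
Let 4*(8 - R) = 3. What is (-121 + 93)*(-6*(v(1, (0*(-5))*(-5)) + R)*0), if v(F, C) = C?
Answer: 0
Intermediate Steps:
R = 29/4 (R = 8 - 1/4*3 = 8 - 3/4 = 29/4 ≈ 7.2500)
(-121 + 93)*(-6*(v(1, (0*(-5))*(-5)) + R)*0) = (-121 + 93)*(-6*((0*(-5))*(-5) + 29/4)*0) = -(-168)*(0*(-5) + 29/4)*0 = -(-168)*(0 + 29/4)*0 = -(-168)*(29/4)*0 = -(-168)*0 = -28*0 = 0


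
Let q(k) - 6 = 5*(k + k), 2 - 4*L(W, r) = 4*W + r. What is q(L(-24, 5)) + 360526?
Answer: 721529/2 ≈ 3.6076e+5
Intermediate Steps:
L(W, r) = 1/2 - W - r/4 (L(W, r) = 1/2 - (4*W + r)/4 = 1/2 - (r + 4*W)/4 = 1/2 + (-W - r/4) = 1/2 - W - r/4)
q(k) = 6 + 10*k (q(k) = 6 + 5*(k + k) = 6 + 5*(2*k) = 6 + 10*k)
q(L(-24, 5)) + 360526 = (6 + 10*(1/2 - 1*(-24) - 1/4*5)) + 360526 = (6 + 10*(1/2 + 24 - 5/4)) + 360526 = (6 + 10*(93/4)) + 360526 = (6 + 465/2) + 360526 = 477/2 + 360526 = 721529/2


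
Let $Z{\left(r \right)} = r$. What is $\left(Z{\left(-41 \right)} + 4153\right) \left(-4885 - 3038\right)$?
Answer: $-32579376$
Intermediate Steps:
$\left(Z{\left(-41 \right)} + 4153\right) \left(-4885 - 3038\right) = \left(-41 + 4153\right) \left(-4885 - 3038\right) = 4112 \left(-4885 - 3038\right) = 4112 \left(-7923\right) = -32579376$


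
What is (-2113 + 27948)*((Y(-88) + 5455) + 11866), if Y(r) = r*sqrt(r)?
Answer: 447488035 - 4546960*I*sqrt(22) ≈ 4.4749e+8 - 2.1327e+7*I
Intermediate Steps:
Y(r) = r**(3/2)
(-2113 + 27948)*((Y(-88) + 5455) + 11866) = (-2113 + 27948)*(((-88)**(3/2) + 5455) + 11866) = 25835*((-176*I*sqrt(22) + 5455) + 11866) = 25835*((5455 - 176*I*sqrt(22)) + 11866) = 25835*(17321 - 176*I*sqrt(22)) = 447488035 - 4546960*I*sqrt(22)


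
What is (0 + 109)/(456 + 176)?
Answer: 109/632 ≈ 0.17247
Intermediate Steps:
(0 + 109)/(456 + 176) = 109/632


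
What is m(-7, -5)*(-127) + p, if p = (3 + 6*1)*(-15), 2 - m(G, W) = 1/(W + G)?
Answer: -4795/12 ≈ -399.58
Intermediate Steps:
m(G, W) = 2 - 1/(G + W) (m(G, W) = 2 - 1/(W + G) = 2 - 1/(G + W))
p = -135 (p = (3 + 6)*(-15) = 9*(-15) = -135)
m(-7, -5)*(-127) + p = ((-1 + 2*(-7) + 2*(-5))/(-7 - 5))*(-127) - 135 = ((-1 - 14 - 10)/(-12))*(-127) - 135 = -1/12*(-25)*(-127) - 135 = (25/12)*(-127) - 135 = -3175/12 - 135 = -4795/12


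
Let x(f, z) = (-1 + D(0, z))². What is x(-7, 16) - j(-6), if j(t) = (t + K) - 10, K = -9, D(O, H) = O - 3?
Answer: 41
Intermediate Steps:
D(O, H) = -3 + O
j(t) = -19 + t (j(t) = (t - 9) - 10 = (-9 + t) - 10 = -19 + t)
x(f, z) = 16 (x(f, z) = (-1 + (-3 + 0))² = (-1 - 3)² = (-4)² = 16)
x(-7, 16) - j(-6) = 16 - (-19 - 6) = 16 - 1*(-25) = 16 + 25 = 41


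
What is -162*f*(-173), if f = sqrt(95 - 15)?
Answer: 112104*sqrt(5) ≈ 2.5067e+5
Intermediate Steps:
f = 4*sqrt(5) (f = sqrt(80) = 4*sqrt(5) ≈ 8.9443)
-162*f*(-173) = -648*sqrt(5)*(-173) = 112104*sqrt(5)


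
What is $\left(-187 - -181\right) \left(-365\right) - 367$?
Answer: $1823$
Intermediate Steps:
$\left(-187 - -181\right) \left(-365\right) - 367 = \left(-187 + 181\right) \left(-365\right) - 367 = \left(-6\right) \left(-365\right) - 367 = 2190 - 367 = 1823$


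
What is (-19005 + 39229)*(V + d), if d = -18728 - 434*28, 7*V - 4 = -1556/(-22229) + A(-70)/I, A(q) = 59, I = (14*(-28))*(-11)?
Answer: -52377271944303840/83870017 ≈ -6.2450e+8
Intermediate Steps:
I = 4312 (I = -392*(-11) = 4312)
V = 391426775/670960136 (V = 4/7 + (-1556/(-22229) + 59/4312)/7 = 4/7 + (-1556*(-1/22229) + 59*(1/4312))/7 = 4/7 + (1556/22229 + 59/4312)/7 = 4/7 + (⅐)*(8020983/95851448) = 4/7 + 8020983/670960136 = 391426775/670960136 ≈ 0.58338)
d = -30880 (d = -18728 - 12152 = -30880)
(-19005 + 39229)*(V + d) = (-19005 + 39229)*(391426775/670960136 - 30880) = 20224*(-20718857572905/670960136) = -52377271944303840/83870017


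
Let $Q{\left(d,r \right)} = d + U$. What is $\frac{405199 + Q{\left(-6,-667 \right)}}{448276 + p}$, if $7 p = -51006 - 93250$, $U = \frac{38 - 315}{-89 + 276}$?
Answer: $\frac{12628469}{13328986} \approx 0.94744$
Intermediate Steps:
$U = - \frac{277}{187} \approx -1.4813$
$p = -20608$ ($p = \frac{-51006 - 93250}{7} = \frac{1}{7} \left(-144256\right) = -20608$)
$Q{\left(d,r \right)} = - \frac{277}{187} + d$ ($Q{\left(d,r \right)} = d - \frac{277}{187} = - \frac{277}{187} + d$)
$\frac{405199 + Q{\left(-6,-667 \right)}}{448276 + p} = \frac{405199 - \frac{1399}{187}}{448276 - 20608} = \frac{405199 - \frac{1399}{187}}{427668} = \frac{75770814}{187} \cdot \frac{1}{427668} = \frac{12628469}{13328986}$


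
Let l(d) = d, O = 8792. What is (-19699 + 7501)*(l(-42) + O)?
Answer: -106732500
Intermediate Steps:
(-19699 + 7501)*(l(-42) + O) = (-19699 + 7501)*(-42 + 8792) = -12198*8750 = -106732500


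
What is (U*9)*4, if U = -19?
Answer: -684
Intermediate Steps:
(U*9)*4 = -19*9*4 = -171*4 = -684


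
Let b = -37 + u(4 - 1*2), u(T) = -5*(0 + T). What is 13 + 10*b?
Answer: -457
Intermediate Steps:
u(T) = -5*T
b = -47 (b = -37 - 5*(4 - 1*2) = -37 - 5*(4 - 2) = -37 - 5*2 = -37 - 10 = -47)
13 + 10*b = 13 + 10*(-47) = 13 - 470 = -457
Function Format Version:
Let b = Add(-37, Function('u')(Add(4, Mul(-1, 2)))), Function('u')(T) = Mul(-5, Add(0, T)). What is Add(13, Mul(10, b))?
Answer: -457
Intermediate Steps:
Function('u')(T) = Mul(-5, T)
b = -47 (b = Add(-37, Mul(-5, Add(4, Mul(-1, 2)))) = Add(-37, Mul(-5, Add(4, -2))) = Add(-37, Mul(-5, 2)) = Add(-37, -10) = -47)
Add(13, Mul(10, b)) = Add(13, Mul(10, -47)) = Add(13, -470) = -457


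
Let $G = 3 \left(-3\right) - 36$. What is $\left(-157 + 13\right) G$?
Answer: $6480$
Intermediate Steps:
$G = -45$ ($G = -9 - 36 = -45$)
$\left(-157 + 13\right) G = \left(-157 + 13\right) \left(-45\right) = \left(-144\right) \left(-45\right) = 6480$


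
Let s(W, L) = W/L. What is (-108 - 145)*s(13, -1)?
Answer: 3289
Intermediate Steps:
(-108 - 145)*s(13, -1) = (-108 - 145)*(13/(-1)) = -3289*(-1) = -253*(-13) = 3289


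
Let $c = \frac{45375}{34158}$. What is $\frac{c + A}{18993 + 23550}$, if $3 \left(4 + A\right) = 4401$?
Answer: $\frac{16672843}{484394598} \approx 0.03442$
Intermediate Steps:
$A = 1463$ ($A = -4 + \frac{1}{3} \cdot 4401 = -4 + 1467 = 1463$)
$c = \frac{15125}{11386}$ ($c = 45375 \cdot \frac{1}{34158} = \frac{15125}{11386} \approx 1.3284$)
$\frac{c + A}{18993 + 23550} = \frac{\frac{15125}{11386} + 1463}{18993 + 23550} = \frac{16672843}{11386 \cdot 42543} = \frac{16672843}{11386} \cdot \frac{1}{42543} = \frac{16672843}{484394598}$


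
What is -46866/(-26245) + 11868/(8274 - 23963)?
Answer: 14613966/14198545 ≈ 1.0293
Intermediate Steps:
-46866/(-26245) + 11868/(8274 - 23963) = -46866*(-1/26245) + 11868/(-15689) = 46866/26245 + 11868*(-1/15689) = 46866/26245 - 11868/15689 = 14613966/14198545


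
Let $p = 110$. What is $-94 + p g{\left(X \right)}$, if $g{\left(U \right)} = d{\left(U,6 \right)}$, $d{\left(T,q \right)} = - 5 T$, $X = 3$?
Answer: $-1744$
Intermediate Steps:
$g{\left(U \right)} = - 5 U$
$-94 + p g{\left(X \right)} = -94 + 110 \left(\left(-5\right) 3\right) = -94 + 110 \left(-15\right) = -94 - 1650 = -1744$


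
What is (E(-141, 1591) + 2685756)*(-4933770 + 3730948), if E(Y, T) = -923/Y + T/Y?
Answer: -455497779398816/141 ≈ -3.2305e+12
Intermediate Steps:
(E(-141, 1591) + 2685756)*(-4933770 + 3730948) = ((-923 + 1591)/(-141) + 2685756)*(-4933770 + 3730948) = (-1/141*668 + 2685756)*(-1202822) = (-668/141 + 2685756)*(-1202822) = (378690928/141)*(-1202822) = -455497779398816/141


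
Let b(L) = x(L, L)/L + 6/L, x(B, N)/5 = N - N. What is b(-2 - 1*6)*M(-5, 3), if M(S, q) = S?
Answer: 15/4 ≈ 3.7500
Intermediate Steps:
x(B, N) = 0 (x(B, N) = 5*(N - N) = 5*0 = 0)
b(L) = 6/L (b(L) = 0/L + 6/L = 0 + 6/L = 6/L)
b(-2 - 1*6)*M(-5, 3) = (6/(-2 - 1*6))*(-5) = (6/(-2 - 6))*(-5) = (6/(-8))*(-5) = (6*(-⅛))*(-5) = -¾*(-5) = 15/4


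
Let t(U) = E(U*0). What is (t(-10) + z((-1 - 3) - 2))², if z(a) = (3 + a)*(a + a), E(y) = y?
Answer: 1296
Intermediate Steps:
t(U) = 0 (t(U) = U*0 = 0)
z(a) = 2*a*(3 + a) (z(a) = (3 + a)*(2*a) = 2*a*(3 + a))
(t(-10) + z((-1 - 3) - 2))² = (0 + 2*((-1 - 3) - 2)*(3 + ((-1 - 3) - 2)))² = (0 + 2*(-4 - 2)*(3 + (-4 - 2)))² = (0 + 2*(-6)*(3 - 6))² = (0 + 2*(-6)*(-3))² = (0 + 36)² = 36² = 1296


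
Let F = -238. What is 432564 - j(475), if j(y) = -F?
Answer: 432326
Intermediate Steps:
j(y) = 238 (j(y) = -1*(-238) = 238)
432564 - j(475) = 432564 - 1*238 = 432564 - 238 = 432326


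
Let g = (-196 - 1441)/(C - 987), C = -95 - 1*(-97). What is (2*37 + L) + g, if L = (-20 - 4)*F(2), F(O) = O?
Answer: 27247/985 ≈ 27.662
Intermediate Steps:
C = 2 (C = -95 + 97 = 2)
g = 1637/985 (g = (-196 - 1441)/(2 - 987) = -1637/(-985) = -1637*(-1/985) = 1637/985 ≈ 1.6619)
L = -48 (L = (-20 - 4)*2 = -24*2 = -48)
(2*37 + L) + g = (2*37 - 48) + 1637/985 = (74 - 48) + 1637/985 = 26 + 1637/985 = 27247/985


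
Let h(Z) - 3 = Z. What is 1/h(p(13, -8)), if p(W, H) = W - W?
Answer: 1/3 ≈ 0.33333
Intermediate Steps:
p(W, H) = 0
h(Z) = 3 + Z
1/h(p(13, -8)) = 1/(3 + 0) = 1/3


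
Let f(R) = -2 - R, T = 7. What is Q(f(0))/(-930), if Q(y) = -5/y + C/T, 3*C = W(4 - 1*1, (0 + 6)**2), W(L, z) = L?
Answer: -37/13020 ≈ -0.0028418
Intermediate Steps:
C = 1 (C = (4 - 1*1)/3 = (4 - 1)/3 = (1/3)*3 = 1)
Q(y) = 1/7 - 5/y (Q(y) = -5/y + 1/7 = 1/7 - 5/y)
Q(f(0))/(-930) = ((-35 + (-2 - 1*0))/(7*(-2 - 1*0)))/(-930) = ((-35 + (-2 + 0))/(7*(-2 + 0)))*(-1/930) = ((1/7)*(-35 - 2)/(-2))*(-1/930) = ((1/7)*(-1/2)*(-37))*(-1/930) = (37/14)*(-1/930) = -37/13020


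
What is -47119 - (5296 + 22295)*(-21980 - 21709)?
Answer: 1205376080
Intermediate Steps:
-47119 - (5296 + 22295)*(-21980 - 21709) = -47119 - 27591*(-43689) = -47119 - 1*(-1205423199) = -47119 + 1205423199 = 1205376080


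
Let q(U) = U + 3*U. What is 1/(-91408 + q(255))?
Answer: -1/90388 ≈ -1.1063e-5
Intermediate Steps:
q(U) = 4*U
1/(-91408 + q(255)) = 1/(-91408 + 4*255) = 1/(-91408 + 1020) = 1/(-90388) = -1/90388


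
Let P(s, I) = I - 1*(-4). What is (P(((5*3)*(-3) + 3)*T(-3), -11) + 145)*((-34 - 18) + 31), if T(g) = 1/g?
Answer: -2898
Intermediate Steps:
P(s, I) = 4 + I (P(s, I) = I + 4 = 4 + I)
(P(((5*3)*(-3) + 3)*T(-3), -11) + 145)*((-34 - 18) + 31) = ((4 - 11) + 145)*((-34 - 18) + 31) = (-7 + 145)*(-52 + 31) = 138*(-21) = -2898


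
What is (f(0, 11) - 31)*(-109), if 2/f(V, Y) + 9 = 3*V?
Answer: 30629/9 ≈ 3403.2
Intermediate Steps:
f(V, Y) = 2/(-9 + 3*V)
(f(0, 11) - 31)*(-109) = (2/(3*(-3 + 0)) - 31)*(-109) = ((⅔)/(-3) - 31)*(-109) = ((⅔)*(-⅓) - 31)*(-109) = (-2/9 - 31)*(-109) = -281/9*(-109) = 30629/9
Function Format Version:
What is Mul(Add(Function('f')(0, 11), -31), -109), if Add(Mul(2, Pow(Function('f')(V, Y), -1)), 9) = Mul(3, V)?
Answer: Rational(30629, 9) ≈ 3403.2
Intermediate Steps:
Function('f')(V, Y) = Mul(2, Pow(Add(-9, Mul(3, V)), -1))
Mul(Add(Function('f')(0, 11), -31), -109) = Mul(Add(Mul(Rational(2, 3), Pow(Add(-3, 0), -1)), -31), -109) = Mul(Add(Mul(Rational(2, 3), Pow(-3, -1)), -31), -109) = Mul(Add(Mul(Rational(2, 3), Rational(-1, 3)), -31), -109) = Mul(Add(Rational(-2, 9), -31), -109) = Mul(Rational(-281, 9), -109) = Rational(30629, 9)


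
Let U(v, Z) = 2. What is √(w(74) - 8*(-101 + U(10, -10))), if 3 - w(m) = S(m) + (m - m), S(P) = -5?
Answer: 20*√2 ≈ 28.284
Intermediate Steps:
w(m) = 8 (w(m) = 3 - (-5 + (m - m)) = 3 - (-5 + 0) = 3 - 1*(-5) = 3 + 5 = 8)
√(w(74) - 8*(-101 + U(10, -10))) = √(8 - 8*(-101 + 2)) = √(8 - 8*(-99)) = √(8 + 792) = √800 = 20*√2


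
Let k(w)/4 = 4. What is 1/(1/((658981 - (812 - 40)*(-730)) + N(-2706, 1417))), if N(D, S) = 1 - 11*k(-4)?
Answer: 1222366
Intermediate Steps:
k(w) = 16 (k(w) = 4*4 = 16)
N(D, S) = -175 (N(D, S) = 1 - 11*16 = 1 - 176 = -175)
1/(1/((658981 - (812 - 40)*(-730)) + N(-2706, 1417))) = 1/(1/((658981 - (812 - 40)*(-730)) - 175)) = 1/(1/((658981 - 772*(-730)) - 175)) = 1/(1/((658981 - 1*(-563560)) - 175)) = 1/(1/((658981 + 563560) - 175)) = 1/(1/(1222541 - 175)) = 1/(1/1222366) = 1222366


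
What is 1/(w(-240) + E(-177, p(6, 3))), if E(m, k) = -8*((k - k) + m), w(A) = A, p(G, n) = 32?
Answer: 1/1176 ≈ 0.00085034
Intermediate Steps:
E(m, k) = -8*m (E(m, k) = -8*(0 + m) = -8*m)
1/(w(-240) + E(-177, p(6, 3))) = 1/(-240 - 8*(-177)) = 1/(-240 + 1416) = 1/1176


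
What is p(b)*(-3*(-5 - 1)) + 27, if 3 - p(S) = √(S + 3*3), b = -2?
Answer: 81 - 18*√7 ≈ 33.376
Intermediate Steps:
p(S) = 3 - √(9 + S) (p(S) = 3 - √(S + 3*3) = 3 - √(S + 9) = 3 - √(9 + S))
p(b)*(-3*(-5 - 1)) + 27 = (3 - √(9 - 2))*(-3*(-5 - 1)) + 27 = (3 - √7)*(-3*(-6)) + 27 = (3 - √7)*18 + 27 = (54 - 18*√7) + 27 = 81 - 18*√7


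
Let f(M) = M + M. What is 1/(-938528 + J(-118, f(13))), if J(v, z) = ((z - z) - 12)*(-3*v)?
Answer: -1/942776 ≈ -1.0607e-6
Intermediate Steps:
f(M) = 2*M
J(v, z) = 36*v (J(v, z) = ((z - z) - 12)*(-3*v) = (0 - 12)*(-3*v) = -(-36)*v = 36*v)
1/(-938528 + J(-118, f(13))) = 1/(-938528 + 36*(-118)) = 1/(-938528 - 4248) = 1/(-942776) = -1/942776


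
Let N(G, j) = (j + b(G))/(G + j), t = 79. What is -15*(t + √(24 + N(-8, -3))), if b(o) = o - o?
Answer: -1185 - 15*√2937/11 ≈ -1258.9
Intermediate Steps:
b(o) = 0
N(G, j) = j/(G + j) (N(G, j) = (j + 0)/(G + j) = j/(G + j))
-15*(t + √(24 + N(-8, -3))) = -15*(79 + √(24 - 3/(-8 - 3))) = -15*(79 + √(24 - 3/(-11))) = -15*(79 + √(24 - 3*(-1/11))) = -15*(79 + √(24 + 3/11)) = -15*(79 + √(267/11)) = -15*(79 + √2937/11) = -1185 - 15*√2937/11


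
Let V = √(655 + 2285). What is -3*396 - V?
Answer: -1188 - 14*√15 ≈ -1242.2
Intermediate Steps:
V = 14*√15 (V = √2940 = 14*√15 ≈ 54.222)
-3*396 - V = -3*396 - 14*√15 = -1188 - 14*√15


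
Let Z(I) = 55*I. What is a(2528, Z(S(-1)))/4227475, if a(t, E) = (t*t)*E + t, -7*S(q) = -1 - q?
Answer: 2528/4227475 ≈ 0.00059799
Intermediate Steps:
S(q) = 1/7 + q/7 (S(q) = -(-1 - q)/7 = 1/7 + q/7)
a(t, E) = t + E*t**2 (a(t, E) = t**2*E + t = E*t**2 + t = t + E*t**2)
a(2528, Z(S(-1)))/4227475 = (2528*(1 + (55*(1/7 + (1/7)*(-1)))*2528))/4227475 = (2528*(1 + (55*(1/7 - 1/7))*2528))*(1/4227475) = (2528*(1 + (55*0)*2528))*(1/4227475) = (2528*(1 + 0*2528))*(1/4227475) = (2528*(1 + 0))*(1/4227475) = (2528*1)*(1/4227475) = 2528*(1/4227475) = 2528/4227475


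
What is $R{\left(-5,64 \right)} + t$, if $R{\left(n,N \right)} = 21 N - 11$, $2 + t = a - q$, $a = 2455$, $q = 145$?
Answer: $3641$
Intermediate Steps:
$t = 2308$ ($t = -2 + \left(2455 - 145\right) = -2 + 2310 = 2308$)
$R{\left(n,N \right)} = -11 + 21 N$
$R{\left(-5,64 \right)} + t = \left(-11 + 21 \cdot 64\right) + 2308 = \left(-11 + 1344\right) + 2308 = 1333 + 2308 = 3641$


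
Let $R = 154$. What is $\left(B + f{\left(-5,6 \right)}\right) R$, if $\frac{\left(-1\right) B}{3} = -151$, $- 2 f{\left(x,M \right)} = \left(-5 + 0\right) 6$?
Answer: $72072$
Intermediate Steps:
$f{\left(x,M \right)} = 15$ ($f{\left(x,M \right)} = - \frac{\left(-5 + 0\right) 6}{2} = - \frac{\left(-5\right) 6}{2} = \left(- \frac{1}{2}\right) \left(-30\right) = 15$)
$B = 453$ ($B = \left(-3\right) \left(-151\right) = 453$)
$\left(B + f{\left(-5,6 \right)}\right) R = \left(453 + 15\right) 154 = 468 \cdot 154 = 72072$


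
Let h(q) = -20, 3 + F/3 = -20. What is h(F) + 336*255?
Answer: 85660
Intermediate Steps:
F = -69 (F = -9 + 3*(-20) = -9 - 60 = -69)
h(F) + 336*255 = -20 + 336*255 = -20 + 85680 = 85660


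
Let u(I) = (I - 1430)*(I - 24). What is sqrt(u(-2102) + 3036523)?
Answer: sqrt(10545555) ≈ 3247.4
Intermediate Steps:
u(I) = (-1430 + I)*(-24 + I)
sqrt(u(-2102) + 3036523) = sqrt((34320 + (-2102)**2 - 1454*(-2102)) + 3036523) = sqrt((34320 + 4418404 + 3056308) + 3036523) = sqrt(7509032 + 3036523) = sqrt(10545555)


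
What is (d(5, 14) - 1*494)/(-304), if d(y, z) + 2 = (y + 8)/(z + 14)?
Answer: 13875/8512 ≈ 1.6301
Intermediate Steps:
d(y, z) = -2 + (8 + y)/(14 + z) (d(y, z) = -2 + (y + 8)/(z + 14) = -2 + (8 + y)/(14 + z))
(d(5, 14) - 1*494)/(-304) = ((-20 + 5 - 2*14)/(14 + 14) - 1*494)/(-304) = ((-20 + 5 - 28)/28 - 494)*(-1/304) = ((1/28)*(-43) - 494)*(-1/304) = (-43/28 - 494)*(-1/304) = -13875/28*(-1/304) = 13875/8512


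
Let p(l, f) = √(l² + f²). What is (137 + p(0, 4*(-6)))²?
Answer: 25921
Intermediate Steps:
p(l, f) = √(f² + l²)
(137 + p(0, 4*(-6)))² = (137 + √((4*(-6))² + 0²))² = (137 + √((-24)² + 0))² = (137 + √(576 + 0))² = (137 + √576)² = (137 + 24)² = 161² = 25921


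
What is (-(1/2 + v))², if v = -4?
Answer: 49/4 ≈ 12.250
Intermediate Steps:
(-(1/2 + v))² = (-(1/2 - 4))² = (-(½ - 4))² = (-1*(-7/2))² = (7/2)² = 49/4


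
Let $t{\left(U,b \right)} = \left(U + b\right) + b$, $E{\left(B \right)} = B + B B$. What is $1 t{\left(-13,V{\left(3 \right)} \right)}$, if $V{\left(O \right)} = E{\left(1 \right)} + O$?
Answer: $-3$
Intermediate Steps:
$E{\left(B \right)} = B + B^{2}$
$V{\left(O \right)} = 2 + O$ ($V{\left(O \right)} = 1 \left(1 + 1\right) + O = 1 \cdot 2 + O = 2 + O$)
$t{\left(U,b \right)} = U + 2 b$
$1 t{\left(-13,V{\left(3 \right)} \right)} = 1 \left(-13 + 2 \left(2 + 3\right)\right) = 1 \left(-13 + 2 \cdot 5\right) = 1 \left(-13 + 10\right) = 1 \left(-3\right) = -3$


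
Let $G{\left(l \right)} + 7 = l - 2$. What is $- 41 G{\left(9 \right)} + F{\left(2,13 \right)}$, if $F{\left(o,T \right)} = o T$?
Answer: $26$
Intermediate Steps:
$G{\left(l \right)} = -9 + l$ ($G{\left(l \right)} = -7 + \left(l - 2\right) = -7 + \left(-2 + l\right) = -9 + l$)
$F{\left(o,T \right)} = T o$
$- 41 G{\left(9 \right)} + F{\left(2,13 \right)} = - 41 \left(-9 + 9\right) + 13 \cdot 2 = \left(-41\right) 0 + 26 = 0 + 26 = 26$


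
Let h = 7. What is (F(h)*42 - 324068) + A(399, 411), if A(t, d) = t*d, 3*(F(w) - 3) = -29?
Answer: -160359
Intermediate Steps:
F(w) = -20/3 (F(w) = 3 + (⅓)*(-29) = 3 - 29/3 = -20/3)
A(t, d) = d*t
(F(h)*42 - 324068) + A(399, 411) = (-20/3*42 - 324068) + 411*399 = (-280 - 324068) + 163989 = -324348 + 163989 = -160359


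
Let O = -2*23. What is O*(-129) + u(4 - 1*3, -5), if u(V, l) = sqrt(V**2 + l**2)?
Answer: 5934 + sqrt(26) ≈ 5939.1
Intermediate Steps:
O = -46
O*(-129) + u(4 - 1*3, -5) = -46*(-129) + sqrt((4 - 1*3)**2 + (-5)**2) = 5934 + sqrt((4 - 3)**2 + 25) = 5934 + sqrt(1**2 + 25) = 5934 + sqrt(1 + 25) = 5934 + sqrt(26)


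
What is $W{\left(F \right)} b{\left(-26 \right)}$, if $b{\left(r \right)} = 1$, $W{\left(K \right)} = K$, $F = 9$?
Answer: $9$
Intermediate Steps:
$W{\left(F \right)} b{\left(-26 \right)} = 9 \cdot 1 = 9$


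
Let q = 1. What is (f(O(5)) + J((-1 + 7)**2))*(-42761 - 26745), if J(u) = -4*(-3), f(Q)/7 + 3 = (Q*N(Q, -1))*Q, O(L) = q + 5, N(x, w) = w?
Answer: 18141066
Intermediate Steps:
O(L) = 6 (O(L) = 1 + 5 = 6)
f(Q) = -21 - 7*Q**2 (f(Q) = -21 + 7*((Q*(-1))*Q) = -21 + 7*((-Q)*Q) = -21 + 7*(-Q**2) = -21 - 7*Q**2)
J(u) = 12
(f(O(5)) + J((-1 + 7)**2))*(-42761 - 26745) = ((-21 - 7*6**2) + 12)*(-42761 - 26745) = ((-21 - 7*36) + 12)*(-69506) = ((-21 - 252) + 12)*(-69506) = (-273 + 12)*(-69506) = -261*(-69506) = 18141066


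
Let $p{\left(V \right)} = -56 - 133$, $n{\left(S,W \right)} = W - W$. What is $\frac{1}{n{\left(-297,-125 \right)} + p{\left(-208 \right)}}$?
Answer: $- \frac{1}{189} \approx -0.005291$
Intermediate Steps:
$n{\left(S,W \right)} = 0$
$p{\left(V \right)} = -189$
$\frac{1}{n{\left(-297,-125 \right)} + p{\left(-208 \right)}} = \frac{1}{0 - 189} = \frac{1}{-189} = - \frac{1}{189}$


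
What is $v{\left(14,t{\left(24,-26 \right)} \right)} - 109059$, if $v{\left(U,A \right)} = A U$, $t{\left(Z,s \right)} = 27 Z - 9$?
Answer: $-100113$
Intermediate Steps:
$t{\left(Z,s \right)} = -9 + 27 Z$
$v{\left(14,t{\left(24,-26 \right)} \right)} - 109059 = \left(-9 + 27 \cdot 24\right) 14 - 109059 = \left(-9 + 648\right) 14 - 109059 = 639 \cdot 14 - 109059 = 8946 - 109059 = -100113$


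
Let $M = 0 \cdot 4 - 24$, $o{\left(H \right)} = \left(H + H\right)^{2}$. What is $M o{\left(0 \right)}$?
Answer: $0$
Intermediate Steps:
$o{\left(H \right)} = 4 H^{2}$ ($o{\left(H \right)} = \left(2 H\right)^{2} = 4 H^{2}$)
$M = -24$ ($M = 0 - 24 = -24$)
$M o{\left(0 \right)} = - 24 \cdot 4 \cdot 0^{2} = - 24 \cdot 4 \cdot 0 = \left(-24\right) 0 = 0$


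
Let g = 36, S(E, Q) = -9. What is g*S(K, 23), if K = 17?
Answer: -324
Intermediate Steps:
g*S(K, 23) = 36*(-9) = -324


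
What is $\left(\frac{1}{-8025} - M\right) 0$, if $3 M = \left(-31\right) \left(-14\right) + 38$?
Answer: $0$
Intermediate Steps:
$M = \frac{472}{3}$ ($M = \frac{\left(-31\right) \left(-14\right) + 38}{3} = \frac{434 + 38}{3} = \frac{1}{3} \cdot 472 = \frac{472}{3} \approx 157.33$)
$\left(\frac{1}{-8025} - M\right) 0 = \left(\frac{1}{-8025} - \frac{472}{3}\right) 0 = \left(- \frac{1}{8025} - \frac{472}{3}\right) 0 = \left(- \frac{420867}{2675}\right) 0 = 0$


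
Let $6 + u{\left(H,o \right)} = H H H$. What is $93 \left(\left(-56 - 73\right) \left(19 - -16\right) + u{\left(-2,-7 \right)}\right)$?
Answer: $-421197$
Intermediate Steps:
$u{\left(H,o \right)} = -6 + H^{3}$ ($u{\left(H,o \right)} = -6 + H H H = -6 + H^{2} H = -6 + H^{3}$)
$93 \left(\left(-56 - 73\right) \left(19 - -16\right) + u{\left(-2,-7 \right)}\right) = 93 \left(\left(-56 - 73\right) \left(19 - -16\right) + \left(-6 + \left(-2\right)^{3}\right)\right) = 93 \left(- 129 \left(19 + \left(-23 + 39\right)\right) - 14\right) = 93 \left(- 129 \left(19 + 16\right) - 14\right) = 93 \left(\left(-129\right) 35 - 14\right) = 93 \left(-4515 - 14\right) = 93 \left(-4529\right) = -421197$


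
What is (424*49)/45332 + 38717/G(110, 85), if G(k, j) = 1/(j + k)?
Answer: 12223151227/1619 ≈ 7.5498e+6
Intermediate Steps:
(424*49)/45332 + 38717/G(110, 85) = (424*49)/45332 + 38717/(1/(85 + 110)) = 20776*(1/45332) + 38717/(1/195) = 742/1619 + 38717/(1/195) = 742/1619 + 38717*195 = 742/1619 + 7549815 = 12223151227/1619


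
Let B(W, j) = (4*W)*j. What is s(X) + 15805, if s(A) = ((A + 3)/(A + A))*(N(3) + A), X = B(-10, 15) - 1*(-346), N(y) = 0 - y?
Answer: 7964433/508 ≈ 15678.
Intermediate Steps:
B(W, j) = 4*W*j
N(y) = -y
X = -254 (X = 4*(-10)*15 - 1*(-346) = -600 + 346 = -254)
s(A) = (-3 + A)*(3 + A)/(2*A) (s(A) = ((A + 3)/(A + A))*(-1*3 + A) = ((3 + A)/((2*A)))*(-3 + A) = ((3 + A)*(1/(2*A)))*(-3 + A) = ((3 + A)/(2*A))*(-3 + A) = (-3 + A)*(3 + A)/(2*A))
s(X) + 15805 = (½)*(-9 + (-254)²)/(-254) + 15805 = (½)*(-1/254)*(-9 + 64516) + 15805 = (½)*(-1/254)*64507 + 15805 = -64507/508 + 15805 = 7964433/508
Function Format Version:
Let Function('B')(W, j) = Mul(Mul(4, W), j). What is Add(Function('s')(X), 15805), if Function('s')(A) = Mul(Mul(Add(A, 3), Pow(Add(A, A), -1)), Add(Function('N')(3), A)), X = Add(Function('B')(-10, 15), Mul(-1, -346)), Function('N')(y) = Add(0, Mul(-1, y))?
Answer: Rational(7964433, 508) ≈ 15678.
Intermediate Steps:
Function('B')(W, j) = Mul(4, W, j)
Function('N')(y) = Mul(-1, y)
X = -254 (X = Add(Mul(4, -10, 15), Mul(-1, -346)) = Add(-600, 346) = -254)
Function('s')(A) = Mul(Rational(1, 2), Pow(A, -1), Add(-3, A), Add(3, A)) (Function('s')(A) = Mul(Mul(Add(A, 3), Pow(Add(A, A), -1)), Add(Mul(-1, 3), A)) = Mul(Mul(Add(3, A), Pow(Mul(2, A), -1)), Add(-3, A)) = Mul(Mul(Add(3, A), Mul(Rational(1, 2), Pow(A, -1))), Add(-3, A)) = Mul(Mul(Rational(1, 2), Pow(A, -1), Add(3, A)), Add(-3, A)) = Mul(Rational(1, 2), Pow(A, -1), Add(-3, A), Add(3, A)))
Add(Function('s')(X), 15805) = Add(Mul(Rational(1, 2), Pow(-254, -1), Add(-9, Pow(-254, 2))), 15805) = Add(Mul(Rational(1, 2), Rational(-1, 254), Add(-9, 64516)), 15805) = Add(Mul(Rational(1, 2), Rational(-1, 254), 64507), 15805) = Add(Rational(-64507, 508), 15805) = Rational(7964433, 508)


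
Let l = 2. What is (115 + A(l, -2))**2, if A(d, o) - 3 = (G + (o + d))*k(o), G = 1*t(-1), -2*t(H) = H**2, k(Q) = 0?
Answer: 13924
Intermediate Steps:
t(H) = -H**2/2
G = -1/2 (G = 1*(-1/2*(-1)**2) = 1*(-1/2*1) = 1*(-1/2) = -1/2 ≈ -0.50000)
A(d, o) = 3 (A(d, o) = 3 + (-1/2 + (o + d))*0 = 3 + (-1/2 + (d + o))*0 = 3 + (-1/2 + d + o)*0 = 3 + 0 = 3)
(115 + A(l, -2))**2 = (115 + 3)**2 = 118**2 = 13924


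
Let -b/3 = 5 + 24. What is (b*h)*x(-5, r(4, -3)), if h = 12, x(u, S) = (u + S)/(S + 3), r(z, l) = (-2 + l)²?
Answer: -5220/7 ≈ -745.71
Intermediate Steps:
x(u, S) = (S + u)/(3 + S)
b = -87 (b = -3*(5 + 24) = -3*29 = -87)
(b*h)*x(-5, r(4, -3)) = (-87*12)*(((-2 - 3)² - 5)/(3 + (-2 - 3)²)) = -1044*((-5)² - 5)/(3 + (-5)²) = -1044*(25 - 5)/(3 + 25) = -1044*20/28 = -261*20/7 = -1044*5/7 = -5220/7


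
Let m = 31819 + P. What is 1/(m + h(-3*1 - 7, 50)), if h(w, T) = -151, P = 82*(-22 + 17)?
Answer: 1/31258 ≈ 3.1992e-5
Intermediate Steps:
P = -410 (P = 82*(-5) = -410)
m = 31409 (m = 31819 - 410 = 31409)
1/(m + h(-3*1 - 7, 50)) = 1/(31409 - 151) = 1/31258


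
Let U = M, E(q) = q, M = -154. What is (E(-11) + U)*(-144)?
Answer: 23760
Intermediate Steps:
U = -154
(E(-11) + U)*(-144) = (-11 - 154)*(-144) = -165*(-144) = 23760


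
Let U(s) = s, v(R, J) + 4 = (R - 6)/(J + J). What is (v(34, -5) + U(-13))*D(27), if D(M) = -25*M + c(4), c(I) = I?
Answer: 66429/5 ≈ 13286.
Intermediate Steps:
v(R, J) = -4 + (-6 + R)/(2*J) (v(R, J) = -4 + (R - 6)/(J + J) = -4 + (-6 + R)/((2*J)) = -4 + (-6 + R)*(1/(2*J)) = -4 + (-6 + R)/(2*J))
D(M) = 4 - 25*M (D(M) = -25*M + 4 = 4 - 25*M)
(v(34, -5) + U(-13))*D(27) = ((½)*(-6 + 34 - 8*(-5))/(-5) - 13)*(4 - 25*27) = ((½)*(-⅕)*(-6 + 34 + 40) - 13)*(4 - 675) = ((½)*(-⅕)*68 - 13)*(-671) = (-34/5 - 13)*(-671) = -99/5*(-671) = 66429/5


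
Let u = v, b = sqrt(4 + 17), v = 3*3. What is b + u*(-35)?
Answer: -315 + sqrt(21) ≈ -310.42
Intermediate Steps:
v = 9
b = sqrt(21) ≈ 4.5826
u = 9
b + u*(-35) = sqrt(21) + 9*(-35) = sqrt(21) - 315 = -315 + sqrt(21)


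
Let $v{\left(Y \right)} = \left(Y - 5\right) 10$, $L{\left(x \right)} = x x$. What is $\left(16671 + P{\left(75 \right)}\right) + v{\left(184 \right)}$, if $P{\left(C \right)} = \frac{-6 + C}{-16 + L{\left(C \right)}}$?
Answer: $\frac{103547818}{5609} \approx 18461.0$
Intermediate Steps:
$L{\left(x \right)} = x^{2}$
$P{\left(C \right)} = \frac{-6 + C}{-16 + C^{2}}$
$v{\left(Y \right)} = -50 + 10 Y$ ($v{\left(Y \right)} = \left(-5 + Y\right) 10 = -50 + 10 Y$)
$\left(16671 + P{\left(75 \right)}\right) + v{\left(184 \right)} = \left(16671 + \frac{-6 + 75}{-16 + 75^{2}}\right) + \left(-50 + 10 \cdot 184\right) = \left(16671 + \frac{1}{-16 + 5625} \cdot 69\right) + \left(-50 + 1840\right) = \left(16671 + \frac{1}{5609} \cdot 69\right) + 1790 = \left(16671 + \frac{69}{5609}\right) + 1790 = \frac{93507708}{5609} + 1790 = \frac{103547818}{5609}$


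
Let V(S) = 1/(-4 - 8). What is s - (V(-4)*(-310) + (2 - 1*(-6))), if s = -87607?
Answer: -525845/6 ≈ -87641.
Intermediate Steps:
V(S) = -1/12 (V(S) = 1/(-12) = -1/12)
s - (V(-4)*(-310) + (2 - 1*(-6))) = -87607 - (-1/12*(-310) + (2 - 1*(-6))) = -87607 - (155/6 + (2 + 6)) = -87607 - (155/6 + 8) = -87607 - 1*203/6 = -87607 - 203/6 = -525845/6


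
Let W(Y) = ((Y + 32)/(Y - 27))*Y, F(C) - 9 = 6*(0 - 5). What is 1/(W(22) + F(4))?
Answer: -5/1293 ≈ -0.0038670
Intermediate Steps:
F(C) = -21 (F(C) = 9 + 6*(0 - 5) = 9 + 6*(-5) = 9 - 30 = -21)
W(Y) = Y*(32 + Y)/(-27 + Y) (W(Y) = ((32 + Y)/(-27 + Y))*Y = Y*(32 + Y)/(-27 + Y))
1/(W(22) + F(4)) = 1/(22*(32 + 22)/(-27 + 22) - 21) = 1/(22*54/(-5) - 21) = 1/(22*(-⅕)*54 - 21) = 1/(-1188/5 - 21) = 1/(-1293/5) = -5/1293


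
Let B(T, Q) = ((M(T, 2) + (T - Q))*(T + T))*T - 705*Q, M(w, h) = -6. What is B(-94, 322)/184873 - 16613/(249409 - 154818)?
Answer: -729964726203/17487321943 ≈ -41.742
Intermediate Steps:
B(T, Q) = -705*Q + 2*T**2*(-6 + T - Q) (B(T, Q) = ((-6 + (T - Q))*(T + T))*T - 705*Q = ((-6 + T - Q)*(2*T))*T - 705*Q = (2*T*(-6 + T - Q))*T - 705*Q = 2*T**2*(-6 + T - Q) - 705*Q = -705*Q + 2*T**2*(-6 + T - Q))
B(-94, 322)/184873 - 16613/(249409 - 154818) = (-705*322 - 12*(-94)**2 + 2*(-94)**3 - 2*322*(-94)**2)/184873 - 16613/(249409 - 154818) = (-227010 - 12*8836 + 2*(-830584) - 2*322*8836)*(1/184873) - 16613/94591 = (-227010 - 106032 - 1661168 - 5690384)*(1/184873) - 16613*1/94591 = -7684594*1/184873 - 16613/94591 = -7684594/184873 - 16613/94591 = -729964726203/17487321943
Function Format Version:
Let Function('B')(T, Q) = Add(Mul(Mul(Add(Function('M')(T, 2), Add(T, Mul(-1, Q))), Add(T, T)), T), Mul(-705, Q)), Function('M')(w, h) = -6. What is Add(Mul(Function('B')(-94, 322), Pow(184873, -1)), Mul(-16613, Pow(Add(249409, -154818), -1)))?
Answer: Rational(-729964726203, 17487321943) ≈ -41.742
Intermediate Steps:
Function('B')(T, Q) = Add(Mul(-705, Q), Mul(2, Pow(T, 2), Add(-6, T, Mul(-1, Q)))) (Function('B')(T, Q) = Add(Mul(Mul(Add(-6, Add(T, Mul(-1, Q))), Add(T, T)), T), Mul(-705, Q)) = Add(Mul(Mul(Add(-6, T, Mul(-1, Q)), Mul(2, T)), T), Mul(-705, Q)) = Add(Mul(Mul(2, T, Add(-6, T, Mul(-1, Q))), T), Mul(-705, Q)) = Add(Mul(2, Pow(T, 2), Add(-6, T, Mul(-1, Q))), Mul(-705, Q)) = Add(Mul(-705, Q), Mul(2, Pow(T, 2), Add(-6, T, Mul(-1, Q)))))
Add(Mul(Function('B')(-94, 322), Pow(184873, -1)), Mul(-16613, Pow(Add(249409, -154818), -1))) = Add(Mul(Add(Mul(-705, 322), Mul(-12, Pow(-94, 2)), Mul(2, Pow(-94, 3)), Mul(-2, 322, Pow(-94, 2))), Pow(184873, -1)), Mul(-16613, Pow(Add(249409, -154818), -1))) = Add(Mul(Add(-227010, Mul(-12, 8836), Mul(2, -830584), Mul(-2, 322, 8836)), Rational(1, 184873)), Mul(-16613, Pow(94591, -1))) = Add(Mul(Add(-227010, -106032, -1661168, -5690384), Rational(1, 184873)), Mul(-16613, Rational(1, 94591))) = Add(Mul(-7684594, Rational(1, 184873)), Rational(-16613, 94591)) = Add(Rational(-7684594, 184873), Rational(-16613, 94591)) = Rational(-729964726203, 17487321943)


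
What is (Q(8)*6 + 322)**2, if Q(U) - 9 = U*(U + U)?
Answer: 1308736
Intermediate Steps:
Q(U) = 9 + 2*U**2 (Q(U) = 9 + U*(U + U) = 9 + U*(2*U) = 9 + 2*U**2)
(Q(8)*6 + 322)**2 = ((9 + 2*8**2)*6 + 322)**2 = ((9 + 2*64)*6 + 322)**2 = ((9 + 128)*6 + 322)**2 = (137*6 + 322)**2 = (822 + 322)**2 = 1144**2 = 1308736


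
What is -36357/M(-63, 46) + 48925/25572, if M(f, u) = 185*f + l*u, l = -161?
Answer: 1862280629/487427892 ≈ 3.8206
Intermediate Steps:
M(f, u) = -161*u + 185*f (M(f, u) = 185*f - 161*u = -161*u + 185*f)
-36357/M(-63, 46) + 48925/25572 = -36357/(-161*46 + 185*(-63)) + 48925/25572 = -36357/(-7406 - 11655) + 48925*(1/25572) = -36357/(-19061) + 48925/25572 = -36357*(-1/19061) + 48925/25572 = 36357/19061 + 48925/25572 = 1862280629/487427892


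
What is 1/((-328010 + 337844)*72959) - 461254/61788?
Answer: -4596388460013/615716395349 ≈ -7.4651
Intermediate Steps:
1/((-328010 + 337844)*72959) - 461254/61788 = (1/72959)/9834 - 461254*1/61788 = (1/9834)*(1/72959) - 230627/30894 = 1/717478806 - 230627/30894 = -4596388460013/615716395349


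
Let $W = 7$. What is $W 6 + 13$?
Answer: $55$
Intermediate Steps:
$W 6 + 13 = 7 \cdot 6 + 13 = 42 + 13 = 55$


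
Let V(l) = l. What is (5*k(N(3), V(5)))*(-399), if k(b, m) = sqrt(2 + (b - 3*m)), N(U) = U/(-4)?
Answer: -1995*I*sqrt(55)/2 ≈ -7397.7*I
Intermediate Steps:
N(U) = -U/4 (N(U) = U*(-1/4) = -U/4)
k(b, m) = sqrt(2 + b - 3*m) (k(b, m) = sqrt(2 + (b - 3*m)) = sqrt(2 + b - 3*m))
(5*k(N(3), V(5)))*(-399) = (5*sqrt(2 - 1/4*3 - 3*5))*(-399) = (5*sqrt(2 - 3/4 - 15))*(-399) = (5*sqrt(-55/4))*(-399) = (5*(I*sqrt(55)/2))*(-399) = (5*I*sqrt(55)/2)*(-399) = -1995*I*sqrt(55)/2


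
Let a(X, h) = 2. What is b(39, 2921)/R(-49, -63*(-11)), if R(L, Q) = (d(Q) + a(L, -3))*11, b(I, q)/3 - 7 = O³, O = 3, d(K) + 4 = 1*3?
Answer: 102/11 ≈ 9.2727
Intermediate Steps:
d(K) = -1 (d(K) = -4 + 1*3 = -4 + 3 = -1)
b(I, q) = 102 (b(I, q) = 21 + 3*3³ = 21 + 3*27 = 21 + 81 = 102)
R(L, Q) = 11 (R(L, Q) = (-1 + 2)*11 = 1*11 = 11)
b(39, 2921)/R(-49, -63*(-11)) = 102/11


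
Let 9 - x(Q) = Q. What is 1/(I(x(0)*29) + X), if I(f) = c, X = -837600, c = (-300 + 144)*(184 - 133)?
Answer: -1/845556 ≈ -1.1827e-6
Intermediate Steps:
x(Q) = 9 - Q
c = -7956 (c = -156*51 = -7956)
I(f) = -7956
1/(I(x(0)*29) + X) = 1/(-7956 - 837600) = 1/(-845556) = -1/845556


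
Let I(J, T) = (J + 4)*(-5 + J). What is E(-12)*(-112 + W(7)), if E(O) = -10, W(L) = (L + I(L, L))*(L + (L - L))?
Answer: -910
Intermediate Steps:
I(J, T) = (-5 + J)*(4 + J) (I(J, T) = (4 + J)*(-5 + J) = (-5 + J)*(4 + J))
W(L) = L*(-20 + L²) (W(L) = (L + (-20 + L² - L))*(L + (L - L)) = (-20 + L²)*(L + 0) = (-20 + L²)*L = L*(-20 + L²))
E(-12)*(-112 + W(7)) = -10*(-112 + 7*(-20 + 7²)) = -10*(-112 + 7*(-20 + 49)) = -10*(-112 + 7*29) = -10*(-112 + 203) = -10*91 = -910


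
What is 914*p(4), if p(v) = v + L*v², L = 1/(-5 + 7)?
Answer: 10968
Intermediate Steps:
L = ½ (L = 1/2 = ½ ≈ 0.50000)
p(v) = v + v²/2
914*p(4) = 914*((½)*4*(2 + 4)) = 914*((½)*4*6) = 914*12 = 10968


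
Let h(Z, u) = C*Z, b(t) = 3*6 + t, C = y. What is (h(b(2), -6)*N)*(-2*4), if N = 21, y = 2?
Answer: -6720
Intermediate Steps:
C = 2
b(t) = 18 + t
h(Z, u) = 2*Z
(h(b(2), -6)*N)*(-2*4) = ((2*(18 + 2))*21)*(-2*4) = ((2*20)*21)*(-8) = (40*21)*(-8) = 840*(-8) = -6720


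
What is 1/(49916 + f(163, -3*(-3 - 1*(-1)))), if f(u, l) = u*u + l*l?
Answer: 1/76521 ≈ 1.3068e-5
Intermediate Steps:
f(u, l) = l² + u² (f(u, l) = u² + l² = l² + u²)
1/(49916 + f(163, -3*(-3 - 1*(-1)))) = 1/(49916 + ((-3*(-3 - 1*(-1)))² + 163²)) = 1/(49916 + ((-3*(-3 + 1))² + 26569)) = 1/(49916 + ((-3*(-2))² + 26569)) = 1/(49916 + (6² + 26569)) = 1/(49916 + (36 + 26569)) = 1/(49916 + 26605) = 1/76521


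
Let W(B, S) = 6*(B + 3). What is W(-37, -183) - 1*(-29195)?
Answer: 28991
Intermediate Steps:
W(B, S) = 18 + 6*B (W(B, S) = 6*(3 + B) = 18 + 6*B)
W(-37, -183) - 1*(-29195) = (18 + 6*(-37)) - 1*(-29195) = (18 - 222) + 29195 = -204 + 29195 = 28991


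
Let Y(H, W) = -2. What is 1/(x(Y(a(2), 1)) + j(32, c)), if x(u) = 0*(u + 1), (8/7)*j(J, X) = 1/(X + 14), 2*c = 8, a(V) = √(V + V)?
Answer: 144/7 ≈ 20.571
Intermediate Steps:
a(V) = √2*√V (a(V) = √(2*V) = √2*√V)
c = 4 (c = (½)*8 = 4)
j(J, X) = 7/(8*(14 + X)) (j(J, X) = 7/(8*(X + 14)) = 7/(8*(14 + X)))
x(u) = 0 (x(u) = 0*(1 + u) = 0)
1/(x(Y(a(2), 1)) + j(32, c)) = 1/(0 + 7/(8*(14 + 4))) = 1/(0 + (7/8)/18) = 1/(0 + (7/8)*(1/18)) = 1/(0 + 7/144) = 1/(7/144) = 144/7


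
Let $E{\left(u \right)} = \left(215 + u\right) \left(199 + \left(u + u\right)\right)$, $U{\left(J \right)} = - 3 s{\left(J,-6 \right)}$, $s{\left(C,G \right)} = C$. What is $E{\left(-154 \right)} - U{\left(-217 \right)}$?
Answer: $-7300$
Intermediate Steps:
$U{\left(J \right)} = - 3 J$
$E{\left(u \right)} = \left(199 + 2 u\right) \left(215 + u\right)$ ($E{\left(u \right)} = \left(215 + u\right) \left(199 + 2 u\right) = \left(199 + 2 u\right) \left(215 + u\right)$)
$E{\left(-154 \right)} - U{\left(-217 \right)} = \left(42785 + 2 \left(-154\right)^{2} + 629 \left(-154\right)\right) - \left(-3\right) \left(-217\right) = \left(42785 + 2 \cdot 23716 - 96866\right) - 651 = \left(42785 + 47432 - 96866\right) - 651 = -6649 - 651 = -7300$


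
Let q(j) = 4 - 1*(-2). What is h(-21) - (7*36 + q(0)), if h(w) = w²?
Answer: 183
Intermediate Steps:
q(j) = 6 (q(j) = 4 + 2 = 6)
h(-21) - (7*36 + q(0)) = (-21)² - (7*36 + 6) = 441 - (252 + 6) = 441 - 1*258 = 441 - 258 = 183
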